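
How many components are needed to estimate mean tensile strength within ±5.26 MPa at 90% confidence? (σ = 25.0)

n = (z*σ/E)² = (1.645×25.0/5.26)² = 61.1 → n = 62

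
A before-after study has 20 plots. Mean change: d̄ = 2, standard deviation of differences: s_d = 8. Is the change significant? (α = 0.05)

t = d̄/(s_d/√n) = 2/(8/√20) = 1.118. df = 19, critical t = ±2.093. Fail to reject H₀.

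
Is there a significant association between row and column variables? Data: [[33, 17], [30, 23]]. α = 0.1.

χ² = 0.956. df = 1, critical = 2.706. Fail to reject H₀. No evidence of dependence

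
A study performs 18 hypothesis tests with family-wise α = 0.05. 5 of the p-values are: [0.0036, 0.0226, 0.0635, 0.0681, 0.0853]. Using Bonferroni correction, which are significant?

Bonferroni α = 0.05/18 = 0.00278. None of the given p-values are significant.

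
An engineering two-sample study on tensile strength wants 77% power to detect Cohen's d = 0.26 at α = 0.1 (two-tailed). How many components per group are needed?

z_{α/2} = 1.645, z_β = Φ⁻¹(0.77) = 0.739. For small effect (d = 0.26): n per group = 2(z_{α/2} + z_β)²/d² = 2(1.645 + 0.739)²/0.26² = 168.1 → 169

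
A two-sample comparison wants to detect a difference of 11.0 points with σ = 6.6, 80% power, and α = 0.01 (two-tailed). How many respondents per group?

n per group = 2(z_α/2 + z_β)²σ²/d² = 2×(2.576 + 0.84)²×6.6²/11.0² = 8.4 → n = 9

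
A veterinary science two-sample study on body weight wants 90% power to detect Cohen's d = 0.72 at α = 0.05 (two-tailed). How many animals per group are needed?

z_{α/2} = 1.96, z_β = Φ⁻¹(0.9) = 1.282. For medium effect (d = 0.72): n per group = 2(z_{α/2} + z_β)²/d² = 2(1.96 + 1.282)²/0.72² = 40.6 → 41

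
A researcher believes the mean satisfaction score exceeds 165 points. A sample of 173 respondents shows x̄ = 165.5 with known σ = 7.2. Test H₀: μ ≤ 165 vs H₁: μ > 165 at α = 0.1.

z = 0.913. Critical value: 1.28. Fail to reject H₀.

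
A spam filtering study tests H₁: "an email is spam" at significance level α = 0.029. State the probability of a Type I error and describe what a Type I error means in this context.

P(Type I error) = α = 0.029. A Type I error is rejecting H₀ when H₀ is actually true (false positive) — here, concluding that an email is spam when in fact this is not the case. Consequence: a legitimate email is sent to the spam folder and the user misses it.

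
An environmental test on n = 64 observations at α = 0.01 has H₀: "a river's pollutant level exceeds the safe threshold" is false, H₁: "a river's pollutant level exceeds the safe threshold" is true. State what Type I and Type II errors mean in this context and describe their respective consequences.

Type I (false positive): concluding that a river's pollutant level exceeds the safe threshold when it is not — shutting down a compliant factory unnecessarily. Type II (false negative): failing to conclude that a river's pollutant level exceeds the safe threshold when it is — allowing unsafe pollution to continue. Which is costlier depends on domain priorities and is a judgement call rather than a statistical fact.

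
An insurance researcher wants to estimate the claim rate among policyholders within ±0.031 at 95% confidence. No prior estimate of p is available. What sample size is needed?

Conservative approach: use p = 0.5 (maximizes p(1-p) = 0.25). n = z²(0.25)/E² = 1.96²×0.25/0.031² = 999.4 → n = 1000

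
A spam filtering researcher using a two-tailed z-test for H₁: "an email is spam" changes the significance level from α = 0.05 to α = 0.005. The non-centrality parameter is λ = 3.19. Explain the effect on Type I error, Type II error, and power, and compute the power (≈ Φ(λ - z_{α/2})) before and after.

Decreasing α from 0.05 to 0.005:
• Type I error rate decreases (α is the Type I rate by definition).
• Critical value moves from z_{α/2} = 1.96 to 2.807, so power = Φ(λ - z_{α/2}) goes from Φ(3.19 - 1.96) = 0.891 to Φ(3.19 - 2.807) = 0.649.
• Type II error rate β = 1 - power therefore increases (0.109 → 0.351).
Appropriate when false positives are costly — here, a legitimate email is sent to the spam folder and the user misses it.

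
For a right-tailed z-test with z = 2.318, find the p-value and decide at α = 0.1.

p = P(Z > 2.318) = 1 - Φ(2.318) ≈ 0.0102. Since p < 0.1, reject H₀ (significant) at α = 0.1.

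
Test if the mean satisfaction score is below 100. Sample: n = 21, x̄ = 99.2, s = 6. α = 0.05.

t = (99.2 - 100)/(6/√21) = -0.611, df = 20. Critical t = -1.725. Fail to reject H₀.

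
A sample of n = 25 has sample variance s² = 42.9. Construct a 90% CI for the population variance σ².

df = 24. χ²_{0.05} = 36.415, χ²_{0.95} = 13.848. CI for σ² = ((n-1)s²/χ²_{α/2}, (n-1)s²/χ²_{1-α/2}) = (24·42.9/36.415, 24·42.9/13.848) = (28.27, 74.35)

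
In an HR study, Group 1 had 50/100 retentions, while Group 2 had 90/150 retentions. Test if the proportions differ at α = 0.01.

p̂₁ = 0.5, p̂₂ = 0.6, pooled p̂ = 0.56. z = -1.56. Critical: ±2.576. Fail to reject H₀.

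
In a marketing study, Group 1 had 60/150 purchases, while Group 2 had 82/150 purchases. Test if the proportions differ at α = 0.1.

p̂₁ = 0.4, p̂₂ = 0.547, pooled p̂ = 0.473. z = -2.544. Critical: ±1.645. Reject H₀.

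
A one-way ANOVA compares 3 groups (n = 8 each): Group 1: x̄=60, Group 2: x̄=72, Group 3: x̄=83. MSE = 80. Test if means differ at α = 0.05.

Grand mean = 71.67. SS_between = 2117.33, MS_between = 1058.67. F = 13.233, F_crit ≈ 3.467. Reject H₀.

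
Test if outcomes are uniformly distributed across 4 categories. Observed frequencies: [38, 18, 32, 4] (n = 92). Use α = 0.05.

Expected = 23 each. χ² = Σ(O-E)²/E = 30.087. df = 3, critical value = 7.815. Reject H₀.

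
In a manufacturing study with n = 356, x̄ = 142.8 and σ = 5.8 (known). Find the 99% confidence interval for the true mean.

CI = x̄ ± z*(σ/√n) = 142.8 ± 2.576(5.8/√356) = 142.8 ± 0.79 = (142.01, 143.59)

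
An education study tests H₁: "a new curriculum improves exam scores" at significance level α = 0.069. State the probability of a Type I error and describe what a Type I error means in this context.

P(Type I error) = α = 0.069. A Type I error is rejecting H₀ when H₀ is actually true (false positive) — here, concluding that a new curriculum improves exam scores when in fact this is not the case. Consequence: adopting a curriculum that gives no real benefit — disruption for nothing.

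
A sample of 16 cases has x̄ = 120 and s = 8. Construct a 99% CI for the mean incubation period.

CI = x̄ ± t*(s/√n) = 120 ± 2.947(8/√16) = (114.11, 125.89)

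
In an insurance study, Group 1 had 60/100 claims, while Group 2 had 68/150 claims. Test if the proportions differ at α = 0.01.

p̂₁ = 0.6, p̂₂ = 0.453, pooled p̂ = 0.512. z = 2.273. Critical: ±2.576. Fail to reject H₀.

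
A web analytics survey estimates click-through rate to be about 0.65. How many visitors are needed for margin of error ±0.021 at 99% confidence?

n = z²p(1-p)/E² = 2.576²×0.65×0.35/0.021² = 3423.2 → n = 3424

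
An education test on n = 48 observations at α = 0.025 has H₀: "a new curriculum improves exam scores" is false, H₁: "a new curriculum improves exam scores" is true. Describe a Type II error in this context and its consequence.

Type II error: failing to reject H₀ when it is false — concluding that a new curriculum improves exam scores is not supported when in fact it is. Consequence: keeping the old curriculum when the new one would have helped students.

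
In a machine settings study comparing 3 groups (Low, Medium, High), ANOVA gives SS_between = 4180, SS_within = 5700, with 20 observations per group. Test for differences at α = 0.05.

df_between = 2, df_within = 57. F = MS_between/MS_within = 2090.0/100.0 = 20.9. F_crit ≈ 3.159. Reject H₀. At least one mean differs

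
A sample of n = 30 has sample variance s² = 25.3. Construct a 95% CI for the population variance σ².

df = 29. χ²_{0.025} = 45.722, χ²_{0.975} = 16.047. CI for σ² = ((n-1)s²/χ²_{α/2}, (n-1)s²/χ²_{1-α/2}) = (29·25.3/45.722, 29·25.3/16.047) = (16.05, 45.72)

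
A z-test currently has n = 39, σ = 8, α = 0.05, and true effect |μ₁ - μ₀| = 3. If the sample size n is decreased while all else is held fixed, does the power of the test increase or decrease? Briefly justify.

Power decreases: a smaller n inflates the standard error σ/√n, pulling the sampling distribution under H₁ back toward the critical value.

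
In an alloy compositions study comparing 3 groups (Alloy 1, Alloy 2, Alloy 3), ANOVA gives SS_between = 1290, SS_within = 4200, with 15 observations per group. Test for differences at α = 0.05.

df_between = 2, df_within = 42. F = MS_between/MS_within = 645.0/100.0 = 6.45. F_crit ≈ 3.22. Reject H₀. At least one mean differs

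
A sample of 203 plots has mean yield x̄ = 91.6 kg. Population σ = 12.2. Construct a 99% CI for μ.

CI = x̄ ± z*(σ/√n) = 91.6 ± 2.576(12.2/√203) = 91.6 ± 2.21 = (89.39, 93.81)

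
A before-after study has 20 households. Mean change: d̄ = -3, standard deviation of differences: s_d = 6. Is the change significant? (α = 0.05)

t = d̄/(s_d/√n) = -3/(6/√20) = -2.236. df = 19, critical t = ±2.093. Reject H₀.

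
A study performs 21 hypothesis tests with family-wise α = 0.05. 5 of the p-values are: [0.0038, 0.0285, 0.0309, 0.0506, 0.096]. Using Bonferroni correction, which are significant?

Bonferroni α = 0.05/21 = 0.00238. None of the given p-values are significant.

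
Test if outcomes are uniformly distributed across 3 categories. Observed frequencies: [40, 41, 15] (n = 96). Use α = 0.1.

Expected = 32 each. χ² = Σ(O-E)²/E = 13.562. df = 2, critical value = 4.605. Reject H₀.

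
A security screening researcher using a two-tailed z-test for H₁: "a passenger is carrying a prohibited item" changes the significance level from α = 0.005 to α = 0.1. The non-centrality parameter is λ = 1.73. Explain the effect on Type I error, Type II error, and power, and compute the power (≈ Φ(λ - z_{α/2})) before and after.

Increasing α from 0.005 to 0.1:
• Type I error rate increases (α is the Type I rate by definition).
• Critical value moves from z_{α/2} = 2.807 to 1.645, so power = Φ(λ - z_{α/2}) goes from Φ(1.73 - 2.807) = 0.141 to Φ(1.73 - 1.645) = 0.534.
• Type II error rate β = 1 - power therefore decreases (0.859 → 0.466).
Appropriate when false negatives are costly — here, letting a prohibited item through — security breach.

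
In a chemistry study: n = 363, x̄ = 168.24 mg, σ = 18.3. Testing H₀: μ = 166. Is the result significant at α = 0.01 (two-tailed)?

z = (168.24 - 166)/(18.3/√363) = 2.332. Since |z| ≤ 2.576, not significant at α = 0.01.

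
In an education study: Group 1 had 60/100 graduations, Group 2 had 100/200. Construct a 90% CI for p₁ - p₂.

p̂₁ = 0.6, p̂₂ = 0.5. Difference = 0.1. CI = (0.001, 0.199)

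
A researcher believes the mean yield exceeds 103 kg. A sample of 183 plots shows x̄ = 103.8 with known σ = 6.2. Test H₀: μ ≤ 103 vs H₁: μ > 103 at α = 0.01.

z = 1.746. Critical value: 2.33. Fail to reject H₀.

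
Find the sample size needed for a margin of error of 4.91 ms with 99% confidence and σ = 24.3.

n = (z*σ/E)² = (2.576×24.3/4.91)² = 162.5 → n = 163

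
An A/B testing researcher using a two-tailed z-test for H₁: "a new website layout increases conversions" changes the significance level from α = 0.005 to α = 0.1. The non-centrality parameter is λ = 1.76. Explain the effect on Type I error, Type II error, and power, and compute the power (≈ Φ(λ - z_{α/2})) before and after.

Increasing α from 0.005 to 0.1:
• Type I error rate increases (α is the Type I rate by definition).
• Critical value moves from z_{α/2} = 2.807 to 1.645, so power = Φ(λ - z_{α/2}) goes from Φ(1.76 - 2.807) = 0.148 to Φ(1.76 - 1.645) = 0.546.
• Type II error rate β = 1 - power therefore decreases (0.852 → 0.454).
Appropriate when false negatives are costly — here, discarding a layout that would have improved conversions — lost revenue.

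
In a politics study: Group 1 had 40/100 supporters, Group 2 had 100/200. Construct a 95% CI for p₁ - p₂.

p̂₁ = 0.4, p̂₂ = 0.5. Difference = -0.1. CI = (-0.218, 0.018)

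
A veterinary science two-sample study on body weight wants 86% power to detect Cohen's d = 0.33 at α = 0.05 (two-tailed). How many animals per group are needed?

z_{α/2} = 1.96, z_β = Φ⁻¹(0.86) = 1.08. For small effect (d = 0.33): n per group = 2(z_{α/2} + z_β)²/d² = 2(1.96 + 1.08)²/0.33² = 169.7 → 170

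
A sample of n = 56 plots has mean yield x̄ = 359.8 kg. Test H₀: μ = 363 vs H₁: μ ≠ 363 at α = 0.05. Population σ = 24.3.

z = (x̄ - μ₀)/(σ/√n) = (359.8 - 363)/(24.3/√56) = -0.985. Critical value: ±1.96. Since |-0.985| ≤ 1.96, Fail to reject H₀.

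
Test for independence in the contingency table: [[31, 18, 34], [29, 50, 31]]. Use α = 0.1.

χ² = 11.716. df = 2, critical = 4.605. Reject H₀. Variables are dependent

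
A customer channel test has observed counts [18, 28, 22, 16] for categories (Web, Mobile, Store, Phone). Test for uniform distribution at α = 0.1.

Expected = 21 each. χ² = Σ(O-E)²/E = 4.0. df = 3, critical value = 6.251. Fail to reject H₀.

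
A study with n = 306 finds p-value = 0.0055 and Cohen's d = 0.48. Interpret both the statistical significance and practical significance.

Statistically significant (p = 0.0055 < 0.05). Cohen's d = 0.48 indicates a small effect size. Both statistical and practical significance should be considered.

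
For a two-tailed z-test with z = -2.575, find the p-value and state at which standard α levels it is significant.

p = 2·P(Z > |-2.575|) = 2·(1 - Φ(2.575)) ≈ 0.01002. Significant at α = 0.1; Significant at α = 0.05.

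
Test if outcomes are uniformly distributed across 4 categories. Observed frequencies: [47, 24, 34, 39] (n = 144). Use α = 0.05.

Expected = 36 each. χ² = Σ(O-E)²/E = 7.722. df = 3, critical value = 7.815. Fail to reject H₀.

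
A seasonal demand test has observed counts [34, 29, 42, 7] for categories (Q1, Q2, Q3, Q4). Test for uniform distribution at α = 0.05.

Expected = 28 each. χ² = Σ(O-E)²/E = 24.071. df = 3, critical value = 7.815. Reject H₀.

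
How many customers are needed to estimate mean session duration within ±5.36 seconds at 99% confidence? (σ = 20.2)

n = (z*σ/E)² = (2.576×20.2/5.36)² = 94.2 → n = 95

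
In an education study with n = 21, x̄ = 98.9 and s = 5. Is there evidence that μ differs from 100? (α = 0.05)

t = (x̄ - μ₀)/(s/√n) = (98.9 - 100)/(5/√21) = -1.008. df = 20, critical t = ±2.086. Fail to reject H₀.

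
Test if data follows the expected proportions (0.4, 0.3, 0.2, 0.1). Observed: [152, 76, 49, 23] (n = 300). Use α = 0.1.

Expected: [120.0, 90.0, 60.0, 30.0]. χ² = 14.361. df = 3, critical = 6.251. Reject H₀.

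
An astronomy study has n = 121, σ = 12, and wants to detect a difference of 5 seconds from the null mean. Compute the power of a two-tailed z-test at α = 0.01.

SE = σ/√n = 12/√121 = 1.091. Non-centrality λ = d/SE = 5/1.091 = 4.583. Power ≈ Φ(λ - z_{α/2}) = Φ(4.583 - 2.576) = Φ(2.007) = 0.978.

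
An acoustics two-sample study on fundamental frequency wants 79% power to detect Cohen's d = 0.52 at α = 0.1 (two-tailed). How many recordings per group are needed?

z_{α/2} = 1.645, z_β = Φ⁻¹(0.79) = 0.806. For medium effect (d = 0.52): n per group = 2(z_{α/2} + z_β)²/d² = 2(1.645 + 0.806)²/0.52² = 44.4 → 45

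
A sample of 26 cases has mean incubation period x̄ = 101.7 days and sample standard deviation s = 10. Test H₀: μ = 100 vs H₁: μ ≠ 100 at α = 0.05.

t = (x̄ - μ₀)/(s/√n) = (101.7 - 100)/(10/√26) = 0.867. df = 25, critical t = ±2.06. Fail to reject H₀.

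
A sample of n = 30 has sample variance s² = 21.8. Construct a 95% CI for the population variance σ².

df = 29. χ²_{0.025} = 45.722, χ²_{0.975} = 16.047. CI for σ² = ((n-1)s²/χ²_{α/2}, (n-1)s²/χ²_{1-α/2}) = (29·21.8/45.722, 29·21.8/16.047) = (13.83, 39.4)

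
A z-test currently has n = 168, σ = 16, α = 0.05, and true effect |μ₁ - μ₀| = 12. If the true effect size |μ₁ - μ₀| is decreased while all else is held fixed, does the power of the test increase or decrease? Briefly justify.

Power decreases: a smaller true effect decreases the non-centrality λ = |μ₁ - μ₀|/(σ/√n).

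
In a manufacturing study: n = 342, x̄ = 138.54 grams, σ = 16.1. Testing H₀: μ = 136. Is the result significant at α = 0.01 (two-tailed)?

z = (138.54 - 136)/(16.1/√342) = 2.918. Since |z| > 2.576, significant at α = 0.01.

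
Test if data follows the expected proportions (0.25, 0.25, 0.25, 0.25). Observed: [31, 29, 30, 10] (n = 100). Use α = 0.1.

Expected: [25.0, 25.0, 25.0, 25.0]. χ² = 12.08. df = 3, critical = 6.251. Reject H₀.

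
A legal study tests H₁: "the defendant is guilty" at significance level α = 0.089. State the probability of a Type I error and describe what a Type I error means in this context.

P(Type I error) = α = 0.089. A Type I error is rejecting H₀ when H₀ is actually true (false positive) — here, concluding that the defendant is guilty when in fact this is not the case. Consequence: convicting an innocent person.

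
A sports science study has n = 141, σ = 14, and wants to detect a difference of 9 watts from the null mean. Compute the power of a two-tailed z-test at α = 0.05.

SE = σ/√n = 14/√141 = 1.179. Non-centrality λ = d/SE = 9/1.179 = 7.634. Power ≈ Φ(λ - z_{α/2}) = Φ(7.634 - 1.96) = Φ(5.674) = 1.0.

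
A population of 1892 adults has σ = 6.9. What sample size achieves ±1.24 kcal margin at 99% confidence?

Without FPC: n₀ = (2.576×6.9/1.24)² = 205.469. With FPC: n = n₀N/(n₀+N-1) = 185.4 → n = 186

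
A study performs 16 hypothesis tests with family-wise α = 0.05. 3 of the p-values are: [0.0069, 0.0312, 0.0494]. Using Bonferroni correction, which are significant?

Bonferroni α = 0.05/16 = 0.00313. None of the given p-values are significant.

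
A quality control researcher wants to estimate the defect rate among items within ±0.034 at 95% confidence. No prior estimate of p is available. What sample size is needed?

Conservative approach: use p = 0.5 (maximizes p(1-p) = 0.25). n = z²(0.25)/E² = 1.96²×0.25/0.034² = 830.8 → n = 831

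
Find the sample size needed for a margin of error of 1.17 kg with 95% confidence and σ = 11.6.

n = (z*σ/E)² = (1.96×11.6/1.17)² = 377.6 → n = 378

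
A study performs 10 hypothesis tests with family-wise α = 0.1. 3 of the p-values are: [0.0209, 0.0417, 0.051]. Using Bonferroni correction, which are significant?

Bonferroni α = 0.1/10 = 0.01. None of the given p-values are significant.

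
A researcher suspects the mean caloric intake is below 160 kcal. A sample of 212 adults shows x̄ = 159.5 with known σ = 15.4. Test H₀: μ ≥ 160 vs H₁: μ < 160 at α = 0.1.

z = -0.473. Critical value: -1.28. Fail to reject H₀.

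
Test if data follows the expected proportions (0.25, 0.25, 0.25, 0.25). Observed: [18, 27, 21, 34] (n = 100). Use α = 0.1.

Expected: [25.0, 25.0, 25.0, 25.0]. χ² = 6.0. df = 3, critical = 6.251. Fail to reject H₀.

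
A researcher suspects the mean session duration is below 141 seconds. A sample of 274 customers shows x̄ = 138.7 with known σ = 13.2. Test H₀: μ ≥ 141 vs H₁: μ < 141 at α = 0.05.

z = -2.884. Critical value: -1.645. Reject H₀.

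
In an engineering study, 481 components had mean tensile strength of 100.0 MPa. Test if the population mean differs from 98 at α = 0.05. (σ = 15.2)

z = (x̄ - μ₀)/(σ/√n) = (100.0 - 98)/(15.2/√481) = 2.886. Critical value: ±1.96. Since |2.886| > 1.96, Reject H₀.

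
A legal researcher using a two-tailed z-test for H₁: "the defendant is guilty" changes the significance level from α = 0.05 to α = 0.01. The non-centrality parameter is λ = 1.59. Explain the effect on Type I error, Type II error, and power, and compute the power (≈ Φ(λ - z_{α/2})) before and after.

Decreasing α from 0.05 to 0.01:
• Type I error rate decreases (α is the Type I rate by definition).
• Critical value moves from z_{α/2} = 1.96 to 2.576, so power = Φ(λ - z_{α/2}) goes from Φ(1.59 - 1.96) = 0.356 to Φ(1.59 - 2.576) = 0.162.
• Type II error rate β = 1 - power therefore increases (0.644 → 0.838).
Appropriate when false positives are costly — here, convicting an innocent person.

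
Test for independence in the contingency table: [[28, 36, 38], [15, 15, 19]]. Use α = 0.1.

χ² = 0.351. df = 2, critical = 4.605. Fail to reject H₀. No evidence of dependence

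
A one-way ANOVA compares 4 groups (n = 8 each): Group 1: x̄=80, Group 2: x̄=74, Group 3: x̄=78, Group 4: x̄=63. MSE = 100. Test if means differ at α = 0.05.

Grand mean = 73.75. SS_between = 1382.0, MS_between = 460.67. F = 4.607, F_crit ≈ 2.947. Reject H₀.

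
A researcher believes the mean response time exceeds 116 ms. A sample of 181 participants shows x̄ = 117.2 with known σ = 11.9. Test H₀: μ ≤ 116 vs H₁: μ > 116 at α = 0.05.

z = 1.357. Critical value: 1.645. Fail to reject H₀.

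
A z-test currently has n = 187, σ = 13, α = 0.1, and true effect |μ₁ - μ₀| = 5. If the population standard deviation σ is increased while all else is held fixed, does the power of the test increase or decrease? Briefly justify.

Power decreases: a larger σ inflates the standard error σ/√n, pulling the sampling distribution under H₁ back toward the critical value.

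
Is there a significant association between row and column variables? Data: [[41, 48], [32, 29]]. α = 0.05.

χ² = 0.592. df = 1, critical = 3.841. Fail to reject H₀. No evidence of dependence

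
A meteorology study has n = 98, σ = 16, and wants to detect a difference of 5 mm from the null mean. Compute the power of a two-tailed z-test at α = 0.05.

SE = σ/√n = 16/√98 = 1.616. Non-centrality λ = d/SE = 5/1.616 = 3.094. Power ≈ Φ(λ - z_{α/2}) = Φ(3.094 - 1.96) = Φ(1.134) = 0.872.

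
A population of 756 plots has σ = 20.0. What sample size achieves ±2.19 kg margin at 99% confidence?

Without FPC: n₀ = (2.576×20.0/2.19)² = 553.431. With FPC: n = n₀N/(n₀+N-1) = 319.8 → n = 320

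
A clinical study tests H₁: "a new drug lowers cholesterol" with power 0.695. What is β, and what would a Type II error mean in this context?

β = 1 - power = 1 - 0.695 = 0.305. A Type II error is failing to reject H₀ when H₀ is false (false negative) — here, failing to conclude that a new drug lowers cholesterol when in fact it is true. Consequence: shelving an effective drug — patients miss out on a treatment that would have helped.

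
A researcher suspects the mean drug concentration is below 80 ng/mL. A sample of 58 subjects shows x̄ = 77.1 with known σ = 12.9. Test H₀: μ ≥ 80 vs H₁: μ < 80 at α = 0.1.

z = -1.712. Critical value: -1.28. Reject H₀.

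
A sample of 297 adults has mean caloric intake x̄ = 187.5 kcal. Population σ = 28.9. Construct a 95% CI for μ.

CI = x̄ ± z*(σ/√n) = 187.5 ± 1.96(28.9/√297) = 187.5 ± 3.29 = (184.21, 190.79)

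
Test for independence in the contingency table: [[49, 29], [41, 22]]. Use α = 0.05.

χ² = 0.077. df = 1, critical = 3.841. Fail to reject H₀. No evidence of dependence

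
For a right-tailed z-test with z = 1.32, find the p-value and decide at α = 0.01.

p = P(Z > 1.32) = 1 - Φ(1.32) ≈ 0.0934. Since p ≥ 0.01, fail to reject H₀ (not significant) at α = 0.01.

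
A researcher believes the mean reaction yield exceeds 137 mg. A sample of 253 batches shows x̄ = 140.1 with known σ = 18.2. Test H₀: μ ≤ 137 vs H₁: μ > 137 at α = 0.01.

z = 2.709. Critical value: 2.33. Reject H₀.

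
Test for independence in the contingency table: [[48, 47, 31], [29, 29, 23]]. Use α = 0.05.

χ² = 0.372. df = 2, critical = 5.991. Fail to reject H₀. No evidence of dependence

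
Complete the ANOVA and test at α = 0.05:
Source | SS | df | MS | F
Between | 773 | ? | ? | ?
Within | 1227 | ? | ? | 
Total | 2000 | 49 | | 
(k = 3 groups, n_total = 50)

df_between = 2, df_within = 47. MS_between = 386.5, MS_within = 26.11. F = 14.805, F_crit ≈ 3.195. Reject H₀.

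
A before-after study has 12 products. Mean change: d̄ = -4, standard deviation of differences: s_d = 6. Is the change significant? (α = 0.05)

t = d̄/(s_d/√n) = -4/(6/√12) = -2.309. df = 11, critical t = ±2.201. Reject H₀.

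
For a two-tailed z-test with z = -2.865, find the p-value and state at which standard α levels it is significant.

p = 2·P(Z > |-2.865|) = 2·(1 - Φ(2.865)) ≈ 0.0042. Significant at α = 0.1; Significant at α = 0.05; Significant at α = 0.01.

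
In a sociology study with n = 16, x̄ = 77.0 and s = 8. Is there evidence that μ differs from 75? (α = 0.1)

t = (x̄ - μ₀)/(s/√n) = (77.0 - 75)/(8/√16) = 1.0. df = 15, critical t = ±1.753. Fail to reject H₀.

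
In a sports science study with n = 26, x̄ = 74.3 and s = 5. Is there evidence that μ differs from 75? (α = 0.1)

t = (x̄ - μ₀)/(s/√n) = (74.3 - 75)/(5/√26) = -0.714. df = 25, critical t = ±1.708. Fail to reject H₀.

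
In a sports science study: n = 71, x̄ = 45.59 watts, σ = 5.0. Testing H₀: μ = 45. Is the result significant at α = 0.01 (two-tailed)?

z = (45.59 - 45)/(5.0/√71) = 0.994. Since |z| ≤ 2.576, not significant at α = 0.01.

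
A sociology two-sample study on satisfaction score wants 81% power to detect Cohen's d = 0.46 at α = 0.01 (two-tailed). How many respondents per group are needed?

z_{α/2} = 2.576, z_β = Φ⁻¹(0.81) = 0.878. For small effect (d = 0.46): n per group = 2(z_{α/2} + z_β)²/d² = 2(2.576 + 0.878)²/0.46² = 112.8 → 113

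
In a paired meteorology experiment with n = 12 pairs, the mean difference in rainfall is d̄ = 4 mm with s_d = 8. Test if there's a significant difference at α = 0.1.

t = d̄/(s_d/√n) = 4/(8/√12) = 1.732. df = 11, critical t = ±1.796. Fail to reject H₀.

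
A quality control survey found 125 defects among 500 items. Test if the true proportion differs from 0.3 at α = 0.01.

p̂ = 0.25, p₀ = 0.3. z = (p̂ - p₀)/√(p₀(1-p₀)/n) = -2.44. Critical: ±2.576. Fail to reject H₀.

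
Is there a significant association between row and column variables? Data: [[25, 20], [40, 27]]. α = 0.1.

χ² = 0.19. df = 1, critical = 2.706. Fail to reject H₀. No evidence of dependence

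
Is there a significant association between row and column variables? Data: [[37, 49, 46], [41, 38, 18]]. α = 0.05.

χ² = 8.7. df = 2, critical = 5.991. Reject H₀. Variables are dependent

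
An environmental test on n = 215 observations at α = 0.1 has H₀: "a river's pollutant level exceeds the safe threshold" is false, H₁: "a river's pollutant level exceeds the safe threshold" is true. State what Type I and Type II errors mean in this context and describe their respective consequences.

Type I (false positive): concluding that a river's pollutant level exceeds the safe threshold when it is not — shutting down a compliant factory unnecessarily. Type II (false negative): failing to conclude that a river's pollutant level exceeds the safe threshold when it is — allowing unsafe pollution to continue. Which is costlier depends on domain priorities and is a judgement call rather than a statistical fact.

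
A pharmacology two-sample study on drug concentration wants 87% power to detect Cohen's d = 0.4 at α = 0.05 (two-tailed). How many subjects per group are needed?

z_{α/2} = 1.96, z_β = Φ⁻¹(0.87) = 1.126. For small effect (d = 0.4): n per group = 2(z_{α/2} + z_β)²/d² = 2(1.96 + 1.126)²/0.4² = 119.04 → 120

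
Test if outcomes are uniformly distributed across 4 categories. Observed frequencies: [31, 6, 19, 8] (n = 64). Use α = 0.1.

Expected = 16 each. χ² = Σ(O-E)²/E = 24.875. df = 3, critical value = 6.251. Reject H₀.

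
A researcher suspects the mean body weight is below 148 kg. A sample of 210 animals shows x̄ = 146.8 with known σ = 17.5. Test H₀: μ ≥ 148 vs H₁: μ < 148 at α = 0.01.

z = -0.994. Critical value: -2.33. Fail to reject H₀.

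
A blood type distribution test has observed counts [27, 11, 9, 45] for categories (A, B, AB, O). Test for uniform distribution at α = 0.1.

Expected = 23 each. χ² = Σ(O-E)²/E = 36.522. df = 3, critical value = 6.251. Reject H₀.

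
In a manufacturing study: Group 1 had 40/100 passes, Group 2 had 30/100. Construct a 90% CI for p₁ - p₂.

p̂₁ = 0.4, p̂₂ = 0.3. Difference = 0.1. CI = (-0.01, 0.21)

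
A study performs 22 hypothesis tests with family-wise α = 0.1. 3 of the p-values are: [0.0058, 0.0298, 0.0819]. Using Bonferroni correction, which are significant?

Bonferroni α = 0.1/22 = 0.00455. None of the given p-values are significant.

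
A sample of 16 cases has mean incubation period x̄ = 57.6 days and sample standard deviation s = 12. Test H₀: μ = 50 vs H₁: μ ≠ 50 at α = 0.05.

t = (x̄ - μ₀)/(s/√n) = (57.6 - 50)/(12/√16) = 2.533. df = 15, critical t = ±2.131. Reject H₀.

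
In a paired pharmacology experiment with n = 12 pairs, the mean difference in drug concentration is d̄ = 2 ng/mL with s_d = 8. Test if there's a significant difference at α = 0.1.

t = d̄/(s_d/√n) = 2/(8/√12) = 0.866. df = 11, critical t = ±1.796. Fail to reject H₀.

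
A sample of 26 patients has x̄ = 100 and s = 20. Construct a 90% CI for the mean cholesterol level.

CI = x̄ ± t*(s/√n) = 100 ± 1.708(20/√26) = (93.3, 106.7)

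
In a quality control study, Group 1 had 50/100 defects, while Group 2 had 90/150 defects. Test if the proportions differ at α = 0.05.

p̂₁ = 0.5, p̂₂ = 0.6, pooled p̂ = 0.56. z = -1.56. Critical: ±1.96. Fail to reject H₀.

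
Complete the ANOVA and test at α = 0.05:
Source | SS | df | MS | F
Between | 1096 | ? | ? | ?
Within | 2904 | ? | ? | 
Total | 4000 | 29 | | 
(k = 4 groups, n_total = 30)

df_between = 3, df_within = 26. MS_between = 365.33, MS_within = 111.69. F = 3.271, F_crit ≈ 2.975. Reject H₀.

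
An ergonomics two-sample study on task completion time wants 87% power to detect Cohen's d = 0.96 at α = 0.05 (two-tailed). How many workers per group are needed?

z_{α/2} = 1.96, z_β = Φ⁻¹(0.87) = 1.126. For large effect (d = 0.96): n per group = 2(z_{α/2} + z_β)²/d² = 2(1.96 + 1.126)²/0.96² = 20.7 → 21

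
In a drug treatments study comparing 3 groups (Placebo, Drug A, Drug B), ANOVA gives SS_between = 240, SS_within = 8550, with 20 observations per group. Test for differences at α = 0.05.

df_between = 2, df_within = 57. F = MS_between/MS_within = 120.0/150.0 = 0.8. F_crit ≈ 3.159. Fail to reject H₀.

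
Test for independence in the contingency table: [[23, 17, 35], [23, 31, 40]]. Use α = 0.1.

χ² = 2.31. df = 2, critical = 4.605. Fail to reject H₀. No evidence of dependence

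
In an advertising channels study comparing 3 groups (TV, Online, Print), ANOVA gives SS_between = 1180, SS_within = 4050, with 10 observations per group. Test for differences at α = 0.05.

df_between = 2, df_within = 27. F = MS_between/MS_within = 590.0/150.0 = 3.933. F_crit ≈ 3.354. Reject H₀. At least one mean differs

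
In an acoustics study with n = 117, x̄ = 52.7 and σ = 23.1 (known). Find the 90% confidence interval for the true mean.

CI = x̄ ± z*(σ/√n) = 52.7 ± 1.645(23.1/√117) = 52.7 ± 3.51 = (49.19, 56.21)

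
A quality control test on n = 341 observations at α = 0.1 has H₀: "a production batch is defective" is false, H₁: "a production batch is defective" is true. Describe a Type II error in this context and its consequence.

Type II error: failing to reject H₀ when it is false — concluding that a production batch is defective is not supported when in fact it is. Consequence: shipping a defective batch — faulty products reach customers.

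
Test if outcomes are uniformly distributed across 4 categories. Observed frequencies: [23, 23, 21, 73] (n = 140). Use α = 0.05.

Expected = 35 each. χ² = Σ(O-E)²/E = 55.086. df = 3, critical value = 7.815. Reject H₀.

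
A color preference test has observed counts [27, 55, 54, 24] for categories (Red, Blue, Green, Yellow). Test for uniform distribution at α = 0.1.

Expected = 40 each. χ² = Σ(O-E)²/E = 21.15. df = 3, critical value = 6.251. Reject H₀.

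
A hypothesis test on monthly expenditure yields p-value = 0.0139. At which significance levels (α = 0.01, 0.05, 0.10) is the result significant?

p = 0.0139. Significant at: α = 0.05, 0.1.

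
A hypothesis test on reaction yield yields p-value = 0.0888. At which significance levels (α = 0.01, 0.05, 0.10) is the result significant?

p = 0.0888. Significant at: α = 0.1.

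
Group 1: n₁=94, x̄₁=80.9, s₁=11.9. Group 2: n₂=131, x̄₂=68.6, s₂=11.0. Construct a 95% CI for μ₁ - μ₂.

Difference = 12.3. SE = √(11.9²/94 + 11.0²/131) = 1.559. CI = (9.24, 15.36)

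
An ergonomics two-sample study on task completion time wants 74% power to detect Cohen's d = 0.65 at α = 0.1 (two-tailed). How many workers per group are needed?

z_{α/2} = 1.645, z_β = Φ⁻¹(0.74) = 0.643. For medium effect (d = 0.65): n per group = 2(z_{α/2} + z_β)²/d² = 2(1.645 + 0.643)²/0.65² = 24.8 → 25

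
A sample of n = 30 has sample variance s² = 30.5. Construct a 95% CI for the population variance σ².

df = 29. χ²_{0.025} = 45.722, χ²_{0.975} = 16.047. CI for σ² = ((n-1)s²/χ²_{α/2}, (n-1)s²/χ²_{1-α/2}) = (29·30.5/45.722, 29·30.5/16.047) = (19.35, 55.12)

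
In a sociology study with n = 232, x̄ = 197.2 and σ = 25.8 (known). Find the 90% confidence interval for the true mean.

CI = x̄ ± z*(σ/√n) = 197.2 ± 1.645(25.8/√232) = 197.2 ± 2.79 = (194.41, 199.99)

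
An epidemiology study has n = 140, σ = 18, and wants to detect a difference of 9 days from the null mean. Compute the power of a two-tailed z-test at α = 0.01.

SE = σ/√n = 18/√140 = 1.521. Non-centrality λ = d/SE = 9/1.521 = 5.916. Power ≈ Φ(λ - z_{α/2}) = Φ(5.916 - 2.576) = Φ(3.34) = 1.0.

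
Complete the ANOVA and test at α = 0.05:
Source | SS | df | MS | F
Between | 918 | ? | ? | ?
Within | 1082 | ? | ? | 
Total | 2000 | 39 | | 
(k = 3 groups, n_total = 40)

df_between = 2, df_within = 37. MS_between = 459.0, MS_within = 29.24. F = 15.696, F_crit ≈ 3.252. Reject H₀.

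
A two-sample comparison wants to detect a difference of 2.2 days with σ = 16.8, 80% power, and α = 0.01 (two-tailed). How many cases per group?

n per group = 2(z_α/2 + z_β)²σ²/d² = 2×(2.576 + 0.84)²×16.8²/2.2² = 1360.9 → n = 1361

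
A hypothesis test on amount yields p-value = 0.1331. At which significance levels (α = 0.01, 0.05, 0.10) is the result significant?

p = 0.1331. Not significant at any of the given levels.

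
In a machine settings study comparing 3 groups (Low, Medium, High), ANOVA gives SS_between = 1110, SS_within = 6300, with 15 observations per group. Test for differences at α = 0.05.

df_between = 2, df_within = 42. F = MS_between/MS_within = 555.0/150.0 = 3.7. F_crit ≈ 3.22. Reject H₀. At least one mean differs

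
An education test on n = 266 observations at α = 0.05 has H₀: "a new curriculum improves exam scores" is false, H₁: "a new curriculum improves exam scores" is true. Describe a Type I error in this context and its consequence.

Type I error: rejecting H₀ when it is true — concluding that a new curriculum improves exam scores when in fact it is not. Consequence: adopting a curriculum that gives no real benefit — disruption for nothing.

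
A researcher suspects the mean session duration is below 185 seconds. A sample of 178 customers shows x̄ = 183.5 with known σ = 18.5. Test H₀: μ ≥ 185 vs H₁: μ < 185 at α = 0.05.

z = -1.082. Critical value: -1.645. Fail to reject H₀.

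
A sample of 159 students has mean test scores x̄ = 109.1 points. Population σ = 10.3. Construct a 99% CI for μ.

CI = x̄ ± z*(σ/√n) = 109.1 ± 2.576(10.3/√159) = 109.1 ± 2.1 = (107.0, 111.2)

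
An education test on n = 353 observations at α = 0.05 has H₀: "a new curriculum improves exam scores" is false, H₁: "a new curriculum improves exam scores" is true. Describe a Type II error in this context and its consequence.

Type II error: failing to reject H₀ when it is false — concluding that a new curriculum improves exam scores is not supported when in fact it is. Consequence: keeping the old curriculum when the new one would have helped students.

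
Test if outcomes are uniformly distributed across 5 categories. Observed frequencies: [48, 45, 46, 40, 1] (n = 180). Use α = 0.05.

Expected = 36 each. χ² = Σ(O-E)²/E = 43.5. df = 4, critical value = 9.488. Reject H₀.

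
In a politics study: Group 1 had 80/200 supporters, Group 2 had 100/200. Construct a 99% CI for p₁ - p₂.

p̂₁ = 0.4, p̂₂ = 0.5. Difference = -0.1. CI = (-0.228, 0.028)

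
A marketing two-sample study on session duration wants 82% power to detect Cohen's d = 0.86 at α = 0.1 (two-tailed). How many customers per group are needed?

z_{α/2} = 1.645, z_β = Φ⁻¹(0.82) = 0.915. For large effect (d = 0.86): n per group = 2(z_{α/2} + z_β)²/d² = 2(1.645 + 0.915)²/0.86² = 17.7 → 18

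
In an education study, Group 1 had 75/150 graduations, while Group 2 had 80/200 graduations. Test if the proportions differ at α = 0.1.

p̂₁ = 0.5, p̂₂ = 0.4, pooled p̂ = 0.443. z = 1.864. Critical: ±1.645. Reject H₀.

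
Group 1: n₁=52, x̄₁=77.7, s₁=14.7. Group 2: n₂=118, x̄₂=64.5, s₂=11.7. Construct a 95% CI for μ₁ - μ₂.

Difference = 13.2. SE = √(14.7²/52 + 11.7²/118) = 2.306. CI = (8.68, 17.72)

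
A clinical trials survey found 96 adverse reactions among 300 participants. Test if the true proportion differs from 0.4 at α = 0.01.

p̂ = 0.32, p₀ = 0.4. z = (p̂ - p₀)/√(p₀(1-p₀)/n) = -2.828. Critical: ±2.576. Reject H₀.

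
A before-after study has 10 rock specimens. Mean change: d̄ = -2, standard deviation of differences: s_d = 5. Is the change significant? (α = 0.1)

t = d̄/(s_d/√n) = -2/(5/√10) = -1.265. df = 9, critical t = ±1.833. Fail to reject H₀.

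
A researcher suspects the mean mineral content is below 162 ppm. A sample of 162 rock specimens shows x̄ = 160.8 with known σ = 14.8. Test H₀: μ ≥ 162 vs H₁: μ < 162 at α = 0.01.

z = -1.032. Critical value: -2.33. Fail to reject H₀.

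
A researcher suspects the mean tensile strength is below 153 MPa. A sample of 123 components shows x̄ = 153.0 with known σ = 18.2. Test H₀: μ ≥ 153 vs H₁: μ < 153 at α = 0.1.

z = 0.0. Critical value: -1.28. Fail to reject H₀.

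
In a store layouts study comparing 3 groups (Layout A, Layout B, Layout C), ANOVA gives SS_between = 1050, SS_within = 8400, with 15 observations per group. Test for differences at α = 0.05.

df_between = 2, df_within = 42. F = MS_between/MS_within = 525.0/200.0 = 2.625. F_crit ≈ 3.22. Fail to reject H₀.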